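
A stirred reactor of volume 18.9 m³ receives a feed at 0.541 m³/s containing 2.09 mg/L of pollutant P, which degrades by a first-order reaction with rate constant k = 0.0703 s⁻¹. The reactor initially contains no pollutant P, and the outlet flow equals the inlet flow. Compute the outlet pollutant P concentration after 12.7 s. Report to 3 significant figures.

Accumulation = in − out − consumed: V dC/dt = Q C_in − Q C − k V C.
This is linear with rate a = Q/V + k = 0.098924 s⁻¹.
C_ss = Q C_in/(Q + kV) = 0.60475 mg/L; C(t) = C_ss + (C₀ − C_ss) e^(−a t).
C(12.7) = 0.60475 + (-0.60475)·e^(−0.098924·12.7) = 0.60475 + (-0.60475)·0.28469 = 0.43258 mg/L.

0.433 mg/L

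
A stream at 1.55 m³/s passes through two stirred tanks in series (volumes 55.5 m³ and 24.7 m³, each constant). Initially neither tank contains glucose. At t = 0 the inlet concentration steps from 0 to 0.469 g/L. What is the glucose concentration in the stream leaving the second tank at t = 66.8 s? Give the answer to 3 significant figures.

Time constants: τᵢ = Vᵢ/Q for each well-mixed tank.
τ₁ = 55.5/1.55 = 35.806 s; τ₂ = 24.7/1.55 = 15.935 s.
Solving the cascade with C₁(0)=C₂(0)=0 gives C₂(t) = C_in[1 − (τ₁ e^(−t/τ₁) − τ₂ e^(−t/τ₂))/(τ₁ − τ₂)].
At t = 66.8: e^(−t/τ₁) = 0.15481, e^(−t/τ₂) = 0.015117.
C₂ = 0.469·[1 − (35.806·0.15481 − 15.935·0.015117)/(19.871)] = 0.469·0.73317 = 0.34386 g/L.

0.344 g/L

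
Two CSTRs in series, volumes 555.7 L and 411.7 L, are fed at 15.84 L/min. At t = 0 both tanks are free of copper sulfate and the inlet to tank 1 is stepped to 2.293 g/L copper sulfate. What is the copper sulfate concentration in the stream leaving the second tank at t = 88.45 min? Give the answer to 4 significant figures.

1.800 g/L

Each tank obeys Vᵢ dCᵢ/dt = Q(Cᵢ₋₁ − Cᵢ), so τᵢ = Vᵢ/Q.
τ₁ = 555.7/15.84 = 35.0821 min; τ₂ = 411.7/15.84 = 25.9912 min.
Tank 1: C₁ = C_in(1 − e^(−t/τ₁)). Tank 2 (τ₁ ≠ τ₂): C₂ = C_in[1 − (τ₁ e^(−t/τ₁) − τ₂ e^(−t/τ₂))/(τ₁ − τ₂)].
At t = 88.45: e^(−t/τ₁) = 0.0803606, e^(−t/τ₂) = 0.0332706.
C₂ = 2.293·[1 − (35.0821·0.0803606 − 25.9912·0.0332706)/(9.09091)] = 2.293·0.785008 = 1.80002 g/L.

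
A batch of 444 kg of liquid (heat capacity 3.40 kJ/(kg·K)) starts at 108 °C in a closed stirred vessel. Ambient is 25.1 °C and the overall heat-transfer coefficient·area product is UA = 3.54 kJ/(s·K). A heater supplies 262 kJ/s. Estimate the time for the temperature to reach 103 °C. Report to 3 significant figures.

353 s

M c_p dT/dt = −UA(T − T_amb) + Q̇.
τ = M c_p/UA = 426.44 s; T_ss = T_amb + Q̇/UA = 25.1 + 262/3.54 = 99.111 °C.
T(t) = T_ss + (T₀ − T_ss)e^(−t/τ); set T = 103:
t = −τ ln[(T − T_ss)/(T₀ − T_ss)] = −426.44 · ln(0.43749) = 352.54 s.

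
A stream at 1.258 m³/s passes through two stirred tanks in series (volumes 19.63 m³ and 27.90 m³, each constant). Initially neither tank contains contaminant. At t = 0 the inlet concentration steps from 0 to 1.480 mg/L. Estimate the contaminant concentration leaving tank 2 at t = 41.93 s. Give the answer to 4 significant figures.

0.9653 mg/L

Species balance on tank i: dCᵢ/dt = (Cᵢ₋₁ − Cᵢ)/τᵢ with τᵢ = Vᵢ/Q.
τ₁ = 19.63/1.258 = 15.6041 s; τ₂ = 27.90/1.258 = 22.1781 s.
Solving the cascade with C₁(0)=C₂(0)=0 gives C₂(t) = C_in[1 − (τ₁ e^(−t/τ₁) − τ₂ e^(−t/τ₂))/(τ₁ − τ₂)].
At t = 41.93: e^(−t/τ₁) = 0.0680775, e^(−t/τ₂) = 0.150980.
C₂ = 1.480·[1 − (15.6041·0.0680775 − 22.1781·0.150980)/(-6.57393)] = 1.480·0.652239 = 0.965314 mg/L.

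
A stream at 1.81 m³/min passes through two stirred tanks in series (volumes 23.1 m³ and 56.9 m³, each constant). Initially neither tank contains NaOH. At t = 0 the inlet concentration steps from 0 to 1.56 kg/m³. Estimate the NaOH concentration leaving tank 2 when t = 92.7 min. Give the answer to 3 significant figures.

1.42 kg/m³

Time constants: τᵢ = Vᵢ/Q for each well-mixed tank.
τ₁ = 23.1/1.81 = 12.762 min; τ₂ = 56.9/1.81 = 31.436 min.
Tank 1: C₁ = C_in(1 − e^(−t/τ₁)). Tank 2 (τ₁ ≠ τ₂): C₂ = C_in[1 − (τ₁ e^(−t/τ₁) − τ₂ e^(−t/τ₂))/(τ₁ − τ₂)].
At t = 92.7: e^(−t/τ₁) = 0.00070065, e^(−t/τ₂) = 0.052402.
C₂ = 1.56·[1 − (12.762·0.00070065 − 31.436·0.052402)/(-18.674)] = 1.56·0.91226 = 1.4231 kg/m³.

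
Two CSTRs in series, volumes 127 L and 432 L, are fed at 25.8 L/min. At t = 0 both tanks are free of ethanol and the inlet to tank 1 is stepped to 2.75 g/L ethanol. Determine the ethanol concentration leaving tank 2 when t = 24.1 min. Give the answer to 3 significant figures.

1.84 g/L

Species balance on tank i: dCᵢ/dt = (Cᵢ₋₁ − Cᵢ)/τᵢ with τᵢ = Vᵢ/Q.
τ₁ = 127/25.8 = 4.9225 min; τ₂ = 432/25.8 = 16.744 min.
Tank 1: C₁ = C_in(1 − e^(−t/τ₁)). Tank 2 (τ₁ ≠ τ₂): C₂ = C_in[1 − (τ₁ e^(−t/τ₁) − τ₂ e^(−t/τ₂))/(τ₁ − τ₂)].
At t = 24.1: e^(−t/τ₁) = 0.0074771, e^(−t/τ₂) = 0.23709.
C₂ = 2.75·[1 − (4.9225·0.0074771 − 16.744·0.23709)/(-11.822)] = 2.75·0.66730 = 1.8351 g/L.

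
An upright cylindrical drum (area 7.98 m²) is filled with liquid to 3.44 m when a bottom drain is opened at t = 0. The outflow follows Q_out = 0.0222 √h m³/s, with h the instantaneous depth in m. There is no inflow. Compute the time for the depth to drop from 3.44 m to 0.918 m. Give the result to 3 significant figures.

645 s

With no inflow, A dh/dt = −0.0222 √h.
Separate and integrate: 2(√h − √h₀) = −(0.0222/A) t.
t = 2A(√h₀ − √h)/0.0222 = 2·7.98·(√3.44 − √0.918)/0.0222
  = 15.960 × (1.8547 − 0.95812) / 0.0222 = 644.58 s.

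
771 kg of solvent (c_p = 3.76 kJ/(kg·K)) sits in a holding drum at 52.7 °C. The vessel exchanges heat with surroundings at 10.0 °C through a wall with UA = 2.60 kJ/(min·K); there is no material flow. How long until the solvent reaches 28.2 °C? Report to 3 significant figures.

951 min

First-law balance (no shaft work): M c_p dT/dt = −UA(T − T_amb).
τ = M c_p/UA = 1115.0 min; T_ss = T_amb = 10.000 °C.
T(t) = T_ss + (T₀ − T_ss)e^(−t/τ); set T = 28.2:
t = −τ ln[(T − T_ss)/(T₀ − T_ss)] = −1115.0 · ln(0.42623) = 950.83 min.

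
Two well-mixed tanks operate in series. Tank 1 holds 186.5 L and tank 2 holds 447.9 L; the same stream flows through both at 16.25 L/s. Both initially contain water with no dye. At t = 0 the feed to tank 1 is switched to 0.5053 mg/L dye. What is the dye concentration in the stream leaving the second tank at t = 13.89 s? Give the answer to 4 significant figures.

0.08970 mg/L

Time constants: τᵢ = Vᵢ/Q for each well-mixed tank.
τ₁ = 186.5/16.25 = 11.4769 s; τ₂ = 447.9/16.25 = 27.5631 s.
Solving the cascade with C₁(0)=C₂(0)=0 gives C₂(t) = C_in[1 − (τ₁ e^(−t/τ₁) − τ₂ e^(−t/τ₂))/(τ₁ − τ₂)].
At t = 13.89: e^(−t/τ₁) = 0.298121, e^(−t/τ₂) = 0.604149.
C₂ = 0.5053·[1 − (11.4769·0.298121 − 27.5631·0.604149)/(-16.0862)] = 0.5053·0.177511 = 0.0896965 mg/L.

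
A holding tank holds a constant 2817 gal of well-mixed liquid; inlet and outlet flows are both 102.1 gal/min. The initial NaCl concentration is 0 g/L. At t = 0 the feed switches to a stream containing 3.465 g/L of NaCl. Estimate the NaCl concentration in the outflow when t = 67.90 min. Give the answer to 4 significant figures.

Mass balance on the solute (V constant): V dC/dt = Q(C_in − C).
So dC/dt = (C_in − C)/τ with τ = V/Q = 2817/102.1 = 27.5906 min.
C approaches C_in exponentially: C(t) = C_in + (C₀ − C_in) e^(−t/τ).
C(67.90) = 3.465 + (0 − 3.465)·e^(−67.90/27.5906) = 3.465 + (-3.46500)·0.0853510 = 3.16926 g/L.

3.169 g/L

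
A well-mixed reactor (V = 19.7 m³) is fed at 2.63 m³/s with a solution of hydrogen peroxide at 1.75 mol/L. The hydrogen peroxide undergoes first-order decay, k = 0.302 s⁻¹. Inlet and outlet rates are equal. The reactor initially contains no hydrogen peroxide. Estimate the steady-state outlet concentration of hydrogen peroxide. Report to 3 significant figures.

V dC/dt = Q(C_in − C) − k V C.
At steady state: 0 = Q C_in − (Q + kV) C_ss, so C_ss = Q C_in/(Q + kV).
C_ss = 2.63·1.75/(2.63 + 0.302·19.7) = 4.6025/8.5794 = 0.53646 mol/L.

0.536 mol/L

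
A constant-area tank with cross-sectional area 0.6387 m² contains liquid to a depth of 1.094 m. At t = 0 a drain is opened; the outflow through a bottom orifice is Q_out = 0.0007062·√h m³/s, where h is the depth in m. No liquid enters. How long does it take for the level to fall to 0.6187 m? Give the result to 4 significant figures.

469.2 s

Mass balance (ρ constant): A dh/dt = −0.0007062 √h.
This is separable: 2 d(√h)/dt = −0.0007062/A, so √h = √h₀ − (0.0007062/(2A)) t.
t = 2A(√h₀ − √h)/0.0007062 = 2·0.6387·(√1.094 − √0.6187)/0.0007062
  = 1.27740 × (1.04594 − 0.786575) / 0.0007062 = 469.157 s.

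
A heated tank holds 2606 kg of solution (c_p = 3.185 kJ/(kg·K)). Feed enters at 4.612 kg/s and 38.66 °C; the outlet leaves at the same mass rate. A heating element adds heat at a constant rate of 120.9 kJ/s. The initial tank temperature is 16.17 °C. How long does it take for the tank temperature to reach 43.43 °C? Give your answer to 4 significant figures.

1234 s

First-law balance (no shaft work): M c_p dT/dt = ṁ c_p (T_in − T) + 120.9.
τ = M/ṁ = 565.048 s; T_ss = T_in + Q̇/(ṁ c_p) = 46.8905 °C.
T(t) = T_ss + (T₀ − T_ss) e^(−t/τ). Set T = 43.43:
e^(−t/τ) = (43.43 − 46.8905)/(16.17 − 46.8905) = 0.112645
t = −565.048 · ln(0.112645) = 1233.79 s.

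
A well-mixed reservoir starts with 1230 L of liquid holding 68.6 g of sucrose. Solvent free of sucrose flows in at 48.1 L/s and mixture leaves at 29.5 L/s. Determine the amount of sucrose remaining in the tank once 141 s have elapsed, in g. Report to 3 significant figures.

11.2 g

Let m(t) be the amount of sucrose. Volume: V(t) = V₀ + (Q_in − Q_out) t = 1230 + 18.600 t; V(141) = 3852.6 L.
Solute balance: dm/dt = 0 − Q_out C = −Q_out m/V(t).
Separate: dm/m = −Q_out dt/V(t) ⇒ ln(m/m₀) = −(Q_out/(Q_in−Q_out)) ln(V/V₀).
m = m₀ (V₀/V)^(Q_out/(Q_in−Q_out)) = 68.6 × (1230/3852.6)^(1.5860) = 11.218 g.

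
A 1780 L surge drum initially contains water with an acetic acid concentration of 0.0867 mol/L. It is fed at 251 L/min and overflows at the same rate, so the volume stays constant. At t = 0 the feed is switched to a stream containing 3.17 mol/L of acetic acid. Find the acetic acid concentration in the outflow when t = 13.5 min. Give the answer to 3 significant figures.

Transient balance on the dissolved component: V dC/dt = Q(C_in − C).
Rewrite as dC/dt + C/τ = C_in/τ, τ = V/Q = 7.0916 min.
Solution: C(t) = C_in + (C₀ − C_in) e^(−t/τ).
C(13.5) = 3.17 + (0.0867 − 3.17)·e^(−13.5/7.0916) = 3.17 + (-3.0833)·0.14902 = 2.7105 mol/L.

2.71 mol/L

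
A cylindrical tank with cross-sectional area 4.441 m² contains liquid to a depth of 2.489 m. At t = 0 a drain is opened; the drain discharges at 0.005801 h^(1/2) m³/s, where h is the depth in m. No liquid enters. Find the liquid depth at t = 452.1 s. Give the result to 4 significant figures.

A dh/dt = −Q_out = −0.005801 √h.
This is separable: 2 d(√h)/dt = −0.005801/A, so √h = √h₀ − (0.005801/(2A)) t.
√h = √2.489 − 0.005801·452.1/(2·4.441) = 1.57766 − 0.295275 = 1.28238.
h = 1.28238² = 1.64450 m.

1.645 m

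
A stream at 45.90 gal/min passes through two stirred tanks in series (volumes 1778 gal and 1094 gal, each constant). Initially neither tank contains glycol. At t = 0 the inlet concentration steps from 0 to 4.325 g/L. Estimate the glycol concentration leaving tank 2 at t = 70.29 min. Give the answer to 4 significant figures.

2.856 g/L

Each tank obeys Vᵢ dCᵢ/dt = Q(Cᵢ₋₁ − Cᵢ), so τᵢ = Vᵢ/Q.
τ₁ = 1778/45.90 = 38.7364 min; τ₂ = 1094/45.90 = 23.8344 min.
Tank 1: C₁ = C_in(1 − e^(−t/τ₁)). Tank 2 (τ₁ ≠ τ₂): C₂ = C_in[1 − (τ₁ e^(−t/τ₁) − τ₂ e^(−t/τ₂))/(τ₁ − τ₂)].
At t = 70.29: e^(−t/τ₁) = 0.162907, e^(−t/τ₂) = 0.0523870.
C₂ = 4.325·[1 − (38.7364·0.162907 − 23.8344·0.0523870)/(14.9020)] = 4.325·0.660325 = 2.85590 g/L.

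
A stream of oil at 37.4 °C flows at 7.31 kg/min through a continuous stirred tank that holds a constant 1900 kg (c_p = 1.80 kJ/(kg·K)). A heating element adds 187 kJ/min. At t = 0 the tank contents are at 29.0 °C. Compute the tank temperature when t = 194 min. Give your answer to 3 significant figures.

M c_p dT/dt = ṁ c_p (T_in − T) + Q̇.
τ = M/ṁ = 259.92 min; T_ss = T_in + Q̇/(ṁ c_p) = 37.4 + 187/(7.31·1.80) = 51.612 °C.
T approaches T_ss exponentially: T(t) = T_ss + (T₀ − T_ss) e^(−t/τ).
T(194) = 51.612 + (-22.612)·e^(−194/259.92) = 51.612 + (-22.612)·0.47408 = 40.892 °C.

40.9 °C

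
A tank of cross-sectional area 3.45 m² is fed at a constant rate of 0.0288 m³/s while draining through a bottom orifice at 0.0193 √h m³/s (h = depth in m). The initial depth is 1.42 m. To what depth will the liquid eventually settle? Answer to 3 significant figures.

2.23 m

Level balance: A dh/dt = 0.0288 − 0.0193 √h. Setting dh/dt = 0:
Q_in = 0.0193 √h_ss ⇒ √h_ss = 0.0288/0.0193 = 1.4922.
h_ss = 1.4922² = 2.2267 m. (Since h₀ = 1.42 m < h_ss, the level will rise toward this value.)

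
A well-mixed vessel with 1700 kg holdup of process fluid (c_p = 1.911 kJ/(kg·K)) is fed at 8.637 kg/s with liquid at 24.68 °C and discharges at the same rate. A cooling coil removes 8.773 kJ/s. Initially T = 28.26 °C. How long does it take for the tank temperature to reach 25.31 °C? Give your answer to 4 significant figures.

248.8 s

M c_p dT/dt = ṁ c_p (T_in − T) − Q̇.
τ = M/ṁ = 196.828 s; T_ss = T_in − Q̇/(ṁ c_p) = 24.1485 °C.
T(t) = T_ss + (T₀ − T_ss) e^(−t/τ). Set T = 25.31:
e^(−t/τ) = (25.31 − 24.1485)/(28.26 − 24.1485) = 0.282505
t = −196.828 · ln(0.282505) = 248.802 s.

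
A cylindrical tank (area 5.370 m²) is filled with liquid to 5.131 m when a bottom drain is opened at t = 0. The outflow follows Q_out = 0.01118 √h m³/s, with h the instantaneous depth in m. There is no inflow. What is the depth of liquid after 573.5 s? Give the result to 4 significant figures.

A dh/dt = −Q_out = −0.01118 √h.
∫ h^(−1/2) dh = −(0.01118/A) ∫ dt, giving 2√h = 2√h₀ − (0.01118/A) t.
√h = √5.131 − 0.01118·573.5/(2·5.370) = 2.26517 − 0.596995 = 1.66818.
h = 1.66818² = 2.78281 m.

2.783 m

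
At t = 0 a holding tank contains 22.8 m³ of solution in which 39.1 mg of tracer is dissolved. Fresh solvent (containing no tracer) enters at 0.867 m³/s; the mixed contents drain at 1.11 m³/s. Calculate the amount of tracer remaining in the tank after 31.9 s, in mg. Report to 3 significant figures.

5.86 mg

Total volume: dV/dt = Q_in − Q_out = -0.24300 m³/s, so V(t) = 22.8 − 0.24300 t and V(31.9) = 15.048 m³.
Species balance (pure solvent in): dm/dt = −Q_out · m/V(t).
dm/m = −Q_out dt/(V₀ − 0.24300 t); integrating gives ln(m/m₀) = −(Q_out/(Q_in−Q_out)) ln(V/V₀).
m = m₀ (V₀/V)^(Q_out/(Q_in−Q_out)) = 39.1 × (22.8/15.048)^(-4.5679) = 5.8602 mg.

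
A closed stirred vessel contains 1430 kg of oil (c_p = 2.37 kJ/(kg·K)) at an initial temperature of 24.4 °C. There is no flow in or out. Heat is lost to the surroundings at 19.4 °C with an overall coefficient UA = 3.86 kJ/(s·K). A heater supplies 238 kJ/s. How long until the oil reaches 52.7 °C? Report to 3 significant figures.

Energy balance: M c_p dT/dt = −UA(T − T_amb) + Q̇.
τ = M c_p/UA = 878.01 s; T_ss = T_amb + Q̇/UA = 19.4 + 238/3.86 = 81.058 °C.
T(t) = T_ss + (T₀ − T_ss)e^(−t/τ); set T = 52.7:
t = −τ ln[(T − T_ss)/(T₀ − T_ss)] = −878.01 · ln(0.50051) = 607.69 s.

608 s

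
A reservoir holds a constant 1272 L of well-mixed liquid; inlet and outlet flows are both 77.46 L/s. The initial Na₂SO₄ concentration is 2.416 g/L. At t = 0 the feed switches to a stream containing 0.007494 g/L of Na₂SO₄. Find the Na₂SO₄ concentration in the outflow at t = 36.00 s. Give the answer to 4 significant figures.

Species balance on the tank: V dC/dt = Q(C_in − C).
So dC/dt = (C_in − C)/τ with τ = V/Q = 1272/77.46 = 16.4214 s.
C approaches C_in exponentially: C(t) = C_in + (C₀ − C_in) e^(−t/τ).
C(36.00) = 0.007494 + (2.416 − 0.007494)·e^(−36.00/16.4214) = 0.007494 + (2.40851)·0.111664 = 0.276437 g/L.

0.2764 g/L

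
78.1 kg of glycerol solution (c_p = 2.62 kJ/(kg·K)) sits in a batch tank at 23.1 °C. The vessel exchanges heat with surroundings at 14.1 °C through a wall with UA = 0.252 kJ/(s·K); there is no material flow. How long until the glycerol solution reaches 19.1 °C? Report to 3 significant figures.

477 s

Lumped-capacitance energy balance: M c_p dT/dt = UA(T_amb − T).
τ = M c_p/UA = 811.99 s; T_ss = T_amb = 14.100 °C.
T(t) = T_ss + (T₀ − T_ss)e^(−t/τ); set T = 19.1:
t = −τ ln[(T − T_ss)/(T₀ − T_ss)] = −811.99 · ln(0.55556) = 477.28 s.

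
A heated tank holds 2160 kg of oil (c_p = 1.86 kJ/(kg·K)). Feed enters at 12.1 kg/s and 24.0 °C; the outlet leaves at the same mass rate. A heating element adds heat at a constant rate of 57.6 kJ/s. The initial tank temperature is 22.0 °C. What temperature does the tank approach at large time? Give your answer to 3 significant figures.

26.6 °C

First-law balance (no shaft work): M c_p dT/dt = ṁ c_p (T_in − T) + 57.6.
At steady state dT/dt = 0 ⇒ T_ss = T_in + Q̇/(ṁ c_p) = 24.0 + 57.6/(12.1·1.86) = 26.559 °C.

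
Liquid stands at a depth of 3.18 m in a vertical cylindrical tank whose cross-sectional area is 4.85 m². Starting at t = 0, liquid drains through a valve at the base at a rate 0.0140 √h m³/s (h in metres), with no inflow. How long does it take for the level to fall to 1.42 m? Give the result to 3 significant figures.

A dh/dt = −Q_out = −0.0140 √h.
This is separable: 2 d(√h)/dt = −0.0140/A, so √h = √h₀ − (0.0140/(2A)) t.
t = 2A(√h₀ − √h)/0.0140 = 2·4.85·(√3.18 − √1.42)/0.0140
  = 9.7000 × (1.7833 − 1.1916) / 0.0140 = 409.91 s.

410 s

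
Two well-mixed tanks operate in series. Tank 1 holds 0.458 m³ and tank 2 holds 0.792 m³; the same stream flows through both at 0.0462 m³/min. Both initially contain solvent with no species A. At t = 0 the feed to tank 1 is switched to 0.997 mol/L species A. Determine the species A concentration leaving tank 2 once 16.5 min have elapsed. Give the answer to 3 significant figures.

0.353 mol/L

Each tank obeys Vᵢ dCᵢ/dt = Q(Cᵢ₋₁ − Cᵢ), so τᵢ = Vᵢ/Q.
τ₁ = 0.458/0.0462 = 9.9134 min; τ₂ = 0.792/0.0462 = 17.143 min.
Tank 1: C₁ = C_in(1 − e^(−t/τ₁)). Tank 2 (τ₁ ≠ τ₂): C₂ = C_in[1 − (τ₁ e^(−t/τ₁) − τ₂ e^(−t/τ₂))/(τ₁ − τ₂)].
At t = 16.5: e^(−t/τ₁) = 0.18930, e^(−t/τ₂) = 0.38194.
C₂ = 0.997·[1 − (9.9134·0.18930 − 17.143·0.38194)/(-7.2294)] = 0.997·0.35391 = 0.35285 mol/L.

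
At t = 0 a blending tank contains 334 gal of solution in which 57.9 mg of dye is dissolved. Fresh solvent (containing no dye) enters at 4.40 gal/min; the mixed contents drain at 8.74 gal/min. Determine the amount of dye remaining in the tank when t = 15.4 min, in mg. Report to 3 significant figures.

36.9 mg

Total volume: dV/dt = Q_in − Q_out = -4.3400 gal/min, so V(t) = 334 − 4.3400 t and V(15.4) = 267.16 gal.
Solute balance: dm/dt = 0 − Q_out C = −Q_out m/V(t).
Separate: dm/m = −Q_out dt/V(t) ⇒ ln(m/m₀) = −(Q_out/(Q_in−Q_out)) ln(V/V₀).
m = m₀ (V₀/V)^(Q_out/(Q_in−Q_out)) = 57.9 × (334/267.16)^(-2.0138) = 36.932 mg.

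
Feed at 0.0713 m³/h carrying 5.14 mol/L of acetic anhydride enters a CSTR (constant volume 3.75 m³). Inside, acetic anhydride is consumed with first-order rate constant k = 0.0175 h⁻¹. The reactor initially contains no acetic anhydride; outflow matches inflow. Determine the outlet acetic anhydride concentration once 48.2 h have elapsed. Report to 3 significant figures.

2.22 mol/L

V dC/dt = Q(C_in − C) − k V C.
This is linear with rate a = Q/V + k = 0.036513 h⁻¹.
C_ss = Q C_in/(Q + kV) = 2.6765 mol/L; C(t) = C_ss + (C₀ − C_ss) e^(−a t).
C(48.2) = 2.6765 + (-2.6765)·e^(−0.036513·48.2) = 2.6765 + (-2.6765)·0.17205 = 2.2160 mol/L.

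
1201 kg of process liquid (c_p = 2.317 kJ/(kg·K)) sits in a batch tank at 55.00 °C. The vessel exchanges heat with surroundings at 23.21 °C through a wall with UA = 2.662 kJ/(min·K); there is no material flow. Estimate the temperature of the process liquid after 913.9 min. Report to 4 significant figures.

36.47 °C

M c_p dT/dt = −UA(T − T_amb).
dT/dt = (T_ss − T)/τ with T_ss = T_amb = 23.2100 °C, τ = M c_p/UA = 1201·2.317/2.662 = 1045.35 min.
Integrating: T(t) = T_ss + (T₀ − T_ss) e^(−t/τ).
T(913.9) = 23.2100 + (31.7900)·0.417173 = 36.4719 °C.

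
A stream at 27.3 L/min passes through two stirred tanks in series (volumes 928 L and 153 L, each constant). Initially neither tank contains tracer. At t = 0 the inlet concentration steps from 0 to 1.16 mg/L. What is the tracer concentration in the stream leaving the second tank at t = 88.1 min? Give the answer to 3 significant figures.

1.06 mg/L

Time constants: τᵢ = Vᵢ/Q for each well-mixed tank.
τ₁ = 928/27.3 = 33.993 min; τ₂ = 153/27.3 = 5.6044 min.
Tank 1: C₁ = C_in(1 − e^(−t/τ₁)). Tank 2 (τ₁ ≠ τ₂): C₂ = C_in[1 − (τ₁ e^(−t/τ₁) − τ₂ e^(−t/τ₂))/(τ₁ − τ₂)].
At t = 88.1: e^(−t/τ₁) = 0.074890, e^(−t/τ₂) = 1.4893e-07.
C₂ = 1.16·[1 − (33.993·0.074890 − 5.6044·1.4893e-07)/(28.388)] = 1.16·0.91033 = 1.0560 mg/L.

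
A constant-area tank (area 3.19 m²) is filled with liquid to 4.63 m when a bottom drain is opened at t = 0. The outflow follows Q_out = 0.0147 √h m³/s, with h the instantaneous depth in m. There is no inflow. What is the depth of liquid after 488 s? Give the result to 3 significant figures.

1.06 m

A dh/dt = −Q_out = −0.0147 √h.
Separate and integrate: 2(√h − √h₀) = −(0.0147/A) t.
√h = √4.63 − 0.0147·488/(2·3.19) = 2.1517 − 1.1244 = 1.0274.
h = 1.0274² = 1.0555 m.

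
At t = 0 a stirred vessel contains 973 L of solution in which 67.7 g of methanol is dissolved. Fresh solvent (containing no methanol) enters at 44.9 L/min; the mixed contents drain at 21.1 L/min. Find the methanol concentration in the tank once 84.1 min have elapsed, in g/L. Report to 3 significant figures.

Let m(t) be the amount of methanol. Volume: V(t) = V₀ + (Q_in − Q_out) t = 973 + 23.800 t; V(84.1) = 2974.6 L.
Species balance (pure solvent in): dm/dt = −Q_out · m/V(t).
Separate: dm/m = −Q_out dt/V(t) ⇒ ln(m/m₀) = −(Q_out/(Q_in−Q_out)) ln(V/V₀).
m = m₀ (V₀/V)^(Q_out/(Q_in−Q_out)) = 67.7 × (973/2974.6)^(0.88655) = 25.138 g.
C = m/V = 25.138/2974.6 = 0.0084510 g/L.

0.00845 g/L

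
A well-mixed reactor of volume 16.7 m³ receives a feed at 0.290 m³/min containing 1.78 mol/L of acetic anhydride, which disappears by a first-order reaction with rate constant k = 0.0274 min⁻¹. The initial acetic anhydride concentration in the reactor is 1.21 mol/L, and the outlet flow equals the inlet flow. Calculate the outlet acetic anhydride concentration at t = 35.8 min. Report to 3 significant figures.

Species balance: V dC/dt = Q C_in − Q C − k V C.
This is linear with rate a = Q/V + k = 0.044765 min⁻¹.
C_ss = Q C_in/(Q + kV) = 0.69049 mol/L; C(t) = C_ss + (C₀ − C_ss) e^(−a t).
C(35.8) = 0.69049 + (0.51951)·e^(−0.044765·35.8) = 0.69049 + (0.51951)·0.20137 = 0.79511 mol/L.

0.795 mol/L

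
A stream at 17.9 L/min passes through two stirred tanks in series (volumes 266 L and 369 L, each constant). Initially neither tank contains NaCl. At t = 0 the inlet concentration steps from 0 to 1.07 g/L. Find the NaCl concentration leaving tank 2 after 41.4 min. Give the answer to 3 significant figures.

Each tank obeys Vᵢ dCᵢ/dt = Q(Cᵢ₋₁ − Cᵢ), so τᵢ = Vᵢ/Q.
τ₁ = 266/17.9 = 14.860 min; τ₂ = 369/17.9 = 20.615 min.
Tank 1: C₁ = C_in(1 − e^(−t/τ₁)). Tank 2 (τ₁ ≠ τ₂): C₂ = C_in[1 − (τ₁ e^(−t/τ₁) − τ₂ e^(−t/τ₂))/(τ₁ − τ₂)].
At t = 41.4: e^(−t/τ₁) = 0.061671, e^(−t/τ₂) = 0.13422.
C₂ = 1.07·[1 − (14.860·0.061671 − 20.615·0.13422)/(-5.7542)] = 1.07·0.67843 = 0.72592 g/L.

0.726 g/L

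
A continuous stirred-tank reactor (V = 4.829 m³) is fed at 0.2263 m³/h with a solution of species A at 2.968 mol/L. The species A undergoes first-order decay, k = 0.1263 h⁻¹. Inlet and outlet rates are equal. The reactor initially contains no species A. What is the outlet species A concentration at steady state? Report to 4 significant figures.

0.8032 mol/L

V dC/dt = Q(C_in − C) − k V C.
Steady state (dC/dt = 0): C_ss = Q C_in/(Q + kV) = C_in/(1 + kV/Q).
C_ss = 0.2263·2.968/(0.2263 + 0.1263·4.829) = 0.671658/0.836203 = 0.803224 mol/L.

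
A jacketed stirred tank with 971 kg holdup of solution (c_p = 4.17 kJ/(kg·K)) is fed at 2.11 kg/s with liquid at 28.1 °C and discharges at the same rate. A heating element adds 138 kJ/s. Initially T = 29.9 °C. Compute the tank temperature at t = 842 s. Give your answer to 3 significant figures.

41.6 °C

M c_p dT/dt = ṁ c_p (T_in − T) + Q̇.
Rearrange: dT/dt = (T_ss − T)/τ with τ = M/ṁ = 460.19 s and T_ss = T_in + Q̇/(ṁ c_p) = 43.784 °C.
Integrating: T(t) = T_ss + (T₀ − T_ss) e^(−t/τ).
T(842) = 43.784 + (-13.884)·e^(−842/460.19) = 43.784 + (-13.884)·0.16046 = 41.556 °C.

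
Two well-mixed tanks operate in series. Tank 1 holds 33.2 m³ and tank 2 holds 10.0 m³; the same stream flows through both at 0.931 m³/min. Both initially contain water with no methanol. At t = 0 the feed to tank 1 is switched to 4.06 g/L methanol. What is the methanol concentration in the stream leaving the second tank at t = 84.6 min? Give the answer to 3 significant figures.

3.52 g/L

Species balance on tank i: dCᵢ/dt = (Cᵢ₋₁ − Cᵢ)/τᵢ with τᵢ = Vᵢ/Q.
τ₁ = 33.2/0.931 = 35.661 min; τ₂ = 10.0/0.931 = 10.741 min.
Solving the cascade with C₁(0)=C₂(0)=0 gives C₂(t) = C_in[1 − (τ₁ e^(−t/τ₁) − τ₂ e^(−t/τ₂))/(τ₁ − τ₂)].
At t = 84.6: e^(−t/τ₁) = 0.093260, e^(−t/τ₂) = 0.00037965.
C₂ = 4.06·[1 − (35.661·0.093260 − 10.741·0.00037965)/(24.919)] = 4.06·0.86671 = 3.5188 g/L.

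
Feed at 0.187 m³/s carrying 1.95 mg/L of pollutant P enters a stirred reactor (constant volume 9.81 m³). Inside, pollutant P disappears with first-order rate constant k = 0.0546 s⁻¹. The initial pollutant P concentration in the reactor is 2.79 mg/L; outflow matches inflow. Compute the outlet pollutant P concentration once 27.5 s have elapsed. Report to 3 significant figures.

0.806 mg/L

V dC/dt = Q(C_in − C) − k V C.
This is linear with rate a = Q/V + k = 0.073662 s⁻¹.
C_ss = Q C_in/(Q + kV) = 0.50462 mg/L; C(t) = C_ss + (C₀ − C_ss) e^(−a t).
C(27.5) = 0.50462 + (2.2854)·e^(−0.073662·27.5) = 0.50462 + (2.2854)·0.13190 = 0.80606 mg/L.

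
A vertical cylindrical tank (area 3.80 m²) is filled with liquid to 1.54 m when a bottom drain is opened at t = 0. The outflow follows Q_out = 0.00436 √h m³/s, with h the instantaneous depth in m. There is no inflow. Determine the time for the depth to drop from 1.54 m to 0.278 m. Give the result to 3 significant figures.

1240 s

Mass balance (ρ constant): A dh/dt = −0.00436 √h.
∫ h^(−1/2) dh = −(0.00436/A) ∫ dt, giving 2√h = 2√h₀ − (0.00436/A) t.
t = 2A(√h₀ − √h)/0.00436 = 2·3.80·(√1.54 − √0.278)/0.00436
  = 7.6000 × (1.2410 − 0.52726) / 0.00436 = 1244.1 s.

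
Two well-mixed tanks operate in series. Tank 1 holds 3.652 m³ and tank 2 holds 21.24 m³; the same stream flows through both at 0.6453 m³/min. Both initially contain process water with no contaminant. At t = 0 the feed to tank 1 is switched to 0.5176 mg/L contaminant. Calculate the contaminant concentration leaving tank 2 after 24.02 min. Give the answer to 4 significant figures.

Each tank obeys Vᵢ dCᵢ/dt = Q(Cᵢ₋₁ − Cᵢ), so τᵢ = Vᵢ/Q.
τ₁ = 3.652/0.6453 = 5.65938 min; τ₂ = 21.24/0.6453 = 32.9149 min.
Tank 1: C₁ = C_in(1 − e^(−t/τ₁)). Tank 2 (τ₁ ≠ τ₂): C₂ = C_in[1 − (τ₁ e^(−t/τ₁) − τ₂ e^(−t/τ₂))/(τ₁ − τ₂)].
At t = 24.02: e^(−t/τ₁) = 0.0143461, e^(−t/τ₂) = 0.482025.
C₂ = 0.5176·[1 − (5.65938·0.0143461 − 32.9149·0.482025)/(-27.2555)] = 0.5176·0.420866 = 0.217840 mg/L.

0.2178 mg/L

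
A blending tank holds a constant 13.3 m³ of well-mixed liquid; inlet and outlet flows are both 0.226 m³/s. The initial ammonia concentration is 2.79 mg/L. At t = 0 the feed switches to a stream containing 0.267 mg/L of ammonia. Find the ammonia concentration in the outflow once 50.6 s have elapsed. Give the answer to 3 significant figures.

Species balance on the tank: V dC/dt = Q(C_in − C).
So dC/dt = (C_in − C)/τ with τ = V/Q = 13.3/0.226 = 58.850 s.
C approaches C_in exponentially: C(t) = C_in + (C₀ − C_in) e^(−t/τ).
C(50.6) = 0.267 + (2.79 − 0.267)·e^(−50.6/58.850) = 0.267 + (2.5230)·0.42324 = 1.3348 mg/L.

1.33 mg/L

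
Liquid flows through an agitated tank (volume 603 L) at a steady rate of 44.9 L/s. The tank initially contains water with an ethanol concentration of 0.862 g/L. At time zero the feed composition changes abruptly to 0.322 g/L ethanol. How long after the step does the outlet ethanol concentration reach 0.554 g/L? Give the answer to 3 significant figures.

Species balance: V dC/dt = Q(C_in − C) ⇒ τ = V/Q = 13.430 s.
C(t) = C_in + (C₀ − C_in) e^(−t/τ). Set C = 0.554 and solve for t:
e^(−t/τ) = (C − C_in)/(C₀ − C_in) = (0.554 − 0.322)/(0.862 − 0.322) = 0.42963
t = −τ ln(…) = 13.430 × 0.84483 = 11.346 s.

11.3 s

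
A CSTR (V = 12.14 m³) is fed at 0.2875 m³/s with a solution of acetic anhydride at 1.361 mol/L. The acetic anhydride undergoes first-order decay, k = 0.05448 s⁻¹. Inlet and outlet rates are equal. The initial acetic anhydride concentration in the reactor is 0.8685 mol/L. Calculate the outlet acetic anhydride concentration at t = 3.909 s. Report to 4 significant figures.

V dC/dt = Q(C_in − C) − k V C.
dC/dt = (Q/V) C_in − (Q/V + k) C; effective rate a = Q/V + k = 0.0236820 + 0.05448 = 0.0781620 s⁻¹.
C_ss = Q C_in/(Q + kV) = 0.412365 mol/L; C(t) = C_ss + (C₀ − C_ss) e^(−a t).
C(3.909) = 0.412365 + (0.456135)·e^(−0.0781620·3.909) = 0.412365 + (0.456135)·0.736729 = 0.748413 mol/L.

0.7484 mol/L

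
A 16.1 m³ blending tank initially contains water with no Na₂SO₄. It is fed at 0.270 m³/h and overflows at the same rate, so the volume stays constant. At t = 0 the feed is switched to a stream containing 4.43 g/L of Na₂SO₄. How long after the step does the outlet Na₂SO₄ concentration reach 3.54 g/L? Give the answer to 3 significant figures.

95.7 h

Accumulation = in − out for the solute gives V dC/dt = Q(C_in − C), so τ = V/Q = 59.630 h.
C(t) = C_in + (C₀ − C_in) e^(−t/τ). Set C = 3.54 and solve for t:
e^(−t/τ) = (C − C_in)/(C₀ − C_in) = (3.54 − 4.43)/(0 − 4.43) = 0.20090
t = −τ ln(…) = 59.630 × 1.6049 = 95.702 h.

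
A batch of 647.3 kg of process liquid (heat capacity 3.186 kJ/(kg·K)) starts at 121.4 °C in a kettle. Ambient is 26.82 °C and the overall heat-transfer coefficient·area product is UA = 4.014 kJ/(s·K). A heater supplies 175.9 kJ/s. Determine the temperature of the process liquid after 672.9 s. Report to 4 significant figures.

Lumped-capacitance energy balance: M c_p dT/dt = UA(T_amb − T) + Q̇.
dT/dt = (T_ss − T)/τ with T_ss = T_amb + Q̇/UA = 26.82 + 175.9/4.014 = 70.6416 °C, τ = M c_p/UA = 647.3·3.186/4.014 = 513.776 s.
Integrating: T(t) = T_ss + (T₀ − T_ss) e^(−t/τ).
T(672.9) = 70.6416 + (50.7584)·0.269897 = 84.3412 °C.

84.34 °C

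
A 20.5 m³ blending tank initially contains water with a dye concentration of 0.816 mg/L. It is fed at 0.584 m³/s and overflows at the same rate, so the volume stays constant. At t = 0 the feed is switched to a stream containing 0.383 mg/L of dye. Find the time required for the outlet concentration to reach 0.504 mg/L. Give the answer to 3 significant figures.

Species balance: V dC/dt = Q(C_in − C) ⇒ τ = V/Q = 35.103 s.
C(t) = C_in + (C₀ − C_in) e^(−t/τ). Set C = 0.504 and solve for t:
e^(−t/τ) = (C − C_in)/(C₀ − C_in) = (0.504 − 0.383)/(0.816 − 0.383) = 0.27945
t = −τ ln(…) = 35.103 × 1.2749 = 44.754 s.

44.8 s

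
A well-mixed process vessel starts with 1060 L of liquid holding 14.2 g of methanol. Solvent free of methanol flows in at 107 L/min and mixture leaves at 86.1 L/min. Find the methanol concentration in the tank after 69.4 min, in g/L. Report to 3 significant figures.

Total volume: dV/dt = Q_in − Q_out = 20.900 L/min, so V(t) = 1060 + 20.900 t and V(69.4) = 2510.5 L.
No methanol enters, so dm/dt = −Q_out · (m/V).
dm/m = −Q_out dt/(V₀ + 20.900 t); integrating gives ln(m/m₀) = −(Q_out/(Q_in−Q_out)) ln(V/V₀).
m = m₀ (V₀/V)^(Q_out/(Q_in−Q_out)) = 14.2 × (1060/2510.5)^(4.1196) = 0.40711 g.
C = m/V = 0.40711/2510.5 = 0.00016216 g/L.

0.000162 g/L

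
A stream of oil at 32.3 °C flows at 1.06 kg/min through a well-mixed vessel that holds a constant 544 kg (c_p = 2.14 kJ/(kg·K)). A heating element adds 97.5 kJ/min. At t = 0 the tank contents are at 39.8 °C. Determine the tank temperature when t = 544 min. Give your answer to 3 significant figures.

63.0 °C

M c_p dT/dt = ṁ c_p (T_in − T) + Q̇.
τ = M/ṁ = 513.21 min; T_ss = T_in + Q̇/(ṁ c_p) = 32.3 + 97.5/(1.06·2.14) = 75.282 °C.
Integrating: T(t) = T_ss + (T₀ − T_ss) e^(−t/τ).
T(544) = 75.282 + (-35.482)·e^(−544/513.21) = 75.282 + (-35.482)·0.34646 = 62.989 °C.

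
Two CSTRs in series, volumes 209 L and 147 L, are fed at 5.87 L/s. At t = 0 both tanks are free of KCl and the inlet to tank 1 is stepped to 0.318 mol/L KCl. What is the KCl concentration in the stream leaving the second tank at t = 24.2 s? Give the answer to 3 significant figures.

Each tank obeys Vᵢ dCᵢ/dt = Q(Cᵢ₋₁ − Cᵢ), so τᵢ = Vᵢ/Q.
τ₁ = 209/5.87 = 35.605 s; τ₂ = 147/5.87 = 25.043 s.
Tank 1: C₁ = C_in(1 − e^(−t/τ₁)). Tank 2 (τ₁ ≠ τ₂): C₂ = C_in[1 − (τ₁ e^(−t/τ₁) − τ₂ e^(−t/τ₂))/(τ₁ − τ₂)].
At t = 24.2: e^(−t/τ₁) = 0.50678, e^(−t/τ₂) = 0.38047.
C₂ = 0.318·[1 − (35.605·0.50678 − 25.043·0.38047)/(10.562)] = 0.318·0.19375 = 0.061612 mol/L.

0.0616 mol/L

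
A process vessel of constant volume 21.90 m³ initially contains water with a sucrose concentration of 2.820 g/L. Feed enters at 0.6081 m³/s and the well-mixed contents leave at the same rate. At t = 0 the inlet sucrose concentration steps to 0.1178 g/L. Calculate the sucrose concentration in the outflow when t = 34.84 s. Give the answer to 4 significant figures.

1.145 g/L

Transient balance on the dissolved component: V dC/dt = Q(C_in − C).
So dC/dt = (C_in − C)/τ with τ = V/Q = 21.90/0.6081 = 36.0138 s.
C approaches C_in exponentially: C(t) = C_in + (C₀ − C_in) e^(−t/τ).
C(34.84) = 0.1178 + (2.820 − 0.1178)·e^(−34.84/36.0138) = 0.1178 + (2.70220)·0.380067 = 1.14482 g/L.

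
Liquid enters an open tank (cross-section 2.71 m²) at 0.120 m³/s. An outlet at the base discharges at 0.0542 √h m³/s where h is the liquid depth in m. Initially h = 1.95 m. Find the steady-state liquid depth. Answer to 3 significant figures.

4.90 m

A dh/dt = Q_in − 0.0542 √h. Steady state requires inflow = outflow:
Q_in = 0.0542 √h_ss ⇒ √h_ss = 0.120/0.0542 = 2.2140.
h_ss = 2.2140² = 4.9019 m. (Since h₀ = 1.95 m < h_ss, the level will rise toward this value.)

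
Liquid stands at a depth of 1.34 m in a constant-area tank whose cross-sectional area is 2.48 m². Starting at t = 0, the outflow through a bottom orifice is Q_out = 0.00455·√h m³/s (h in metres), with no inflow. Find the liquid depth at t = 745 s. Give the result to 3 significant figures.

0.225 m

A dh/dt = −Q_out = −0.00455 √h.
Separate and integrate: 2(√h − √h₀) = −(0.00455/A) t.
√h = √1.34 − 0.00455·745/(2·2.48) = 1.1576 − 0.68342 = 0.47417.
h = 0.47417² = 0.22483 m.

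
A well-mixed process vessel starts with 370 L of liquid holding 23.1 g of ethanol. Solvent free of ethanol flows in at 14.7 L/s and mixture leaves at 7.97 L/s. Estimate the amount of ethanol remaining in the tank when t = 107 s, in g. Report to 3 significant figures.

Total volume: dV/dt = Q_in − Q_out = 6.7300 L/s, so V(t) = 370 + 6.7300 t and V(107) = 1090.1 L.
Species balance (pure solvent in): dm/dt = −Q_out · m/V(t).
dm/m = −Q_out dt/(V₀ + 6.7300 t); integrating gives ln(m/m₀) = −(Q_out/(Q_in−Q_out)) ln(V/V₀).
m = m₀ (V₀/V)^(Q_out/(Q_in−Q_out)) = 23.1 × (370/1090.1)^(1.1842) = 6.4251 g.

6.43 g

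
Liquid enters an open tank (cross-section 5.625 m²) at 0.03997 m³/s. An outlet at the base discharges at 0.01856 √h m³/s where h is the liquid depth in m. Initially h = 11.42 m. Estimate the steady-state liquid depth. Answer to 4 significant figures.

A dh/dt = Q_in − 0.01856 √h. Steady state requires inflow = outflow:
Q_in = 0.01856 √h_ss ⇒ √h_ss = 0.03997/0.01856 = 2.15356.
h_ss = 2.15356² = 4.63780 m. (Since h₀ = 11.42 m > h_ss, the level will fall toward this value.)

4.638 m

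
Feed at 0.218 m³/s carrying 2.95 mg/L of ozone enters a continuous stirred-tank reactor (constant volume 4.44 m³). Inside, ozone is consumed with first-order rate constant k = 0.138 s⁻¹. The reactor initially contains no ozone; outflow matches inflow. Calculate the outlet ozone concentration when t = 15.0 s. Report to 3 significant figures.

0.727 mg/L

V dC/dt = Q(C_in − C) − k V C.
dC/dt = (Q/V) C_in − (Q/V + k) C; effective rate a = Q/V + k = 0.049099 + 0.138 = 0.18710 s⁻¹.
C_ss = Q C_in/(Q + kV) = 0.77415 mg/L; C(t) = C_ss + (C₀ − C_ss) e^(−a t).
C(15.0) = 0.77415 + (-0.77415)·e^(−0.18710·15.0) = 0.77415 + (-0.77415)·0.060417 = 0.72738 mg/L.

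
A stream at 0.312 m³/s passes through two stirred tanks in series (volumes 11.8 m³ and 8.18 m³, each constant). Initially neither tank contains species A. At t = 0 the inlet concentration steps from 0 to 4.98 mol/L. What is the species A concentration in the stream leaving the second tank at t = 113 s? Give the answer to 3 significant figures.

4.31 mol/L

Time constants: τᵢ = Vᵢ/Q for each well-mixed tank.
τ₁ = 11.8/0.312 = 37.821 s; τ₂ = 8.18/0.312 = 26.218 s.
Solving the cascade with C₁(0)=C₂(0)=0 gives C₂(t) = C_in[1 − (τ₁ e^(−t/τ₁) − τ₂ e^(−t/τ₂))/(τ₁ − τ₂)].
At t = 113: e^(−t/τ₁) = 0.050398, e^(−t/τ₂) = 0.013433.
C₂ = 4.98·[1 − (37.821·0.050398 − 26.218·0.013433)/(11.603)] = 4.98·0.86607 = 4.3130 mol/L.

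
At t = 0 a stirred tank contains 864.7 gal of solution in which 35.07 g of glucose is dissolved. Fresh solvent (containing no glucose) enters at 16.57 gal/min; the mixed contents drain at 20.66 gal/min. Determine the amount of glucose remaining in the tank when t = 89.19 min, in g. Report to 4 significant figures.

2.202 g

Let m(t) be the amount of glucose. Volume: V(t) = V₀ + (Q_in − Q_out) t = 864.7 − 4.09000 t; V(89.19) = 499.913 gal.
No glucose enters, so dm/dt = −Q_out · (m/V).
Separate: dm/m = −Q_out dt/V(t) ⇒ ln(m/m₀) = −(Q_out/(Q_in−Q_out)) ln(V/V₀).
m = m₀ (V₀/V)^(Q_out/(Q_in−Q_out)) = 35.07 × (864.7/499.913)^(-5.05134) = 2.20222 g.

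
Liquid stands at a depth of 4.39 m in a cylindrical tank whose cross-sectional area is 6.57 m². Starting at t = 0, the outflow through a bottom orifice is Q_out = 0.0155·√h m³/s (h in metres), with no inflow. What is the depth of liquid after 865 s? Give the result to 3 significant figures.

1.16 m

A dh/dt = −Q_out = −0.0155 √h.
This is separable: 2 d(√h)/dt = −0.0155/A, so √h = √h₀ − (0.0155/(2A)) t.
√h = √4.39 − 0.0155·865/(2·6.57) = 2.0952 − 1.0204 = 1.0749.
h = 1.0749² = 1.1554 m.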